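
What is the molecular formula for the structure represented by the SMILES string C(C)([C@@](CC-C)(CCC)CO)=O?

C10H20O2

Heavy atoms from the SMILES: 10 C, 2 O.
Implicit hydrogens by atom environment:
  5 × C: 2 H each → 10
  3 × C: 3 H each → 9
  2 × C: no H
  1 × O: 1 H
  1 × O: no H
  Total hydrogens = 20.
Molecular formula: C10H20O2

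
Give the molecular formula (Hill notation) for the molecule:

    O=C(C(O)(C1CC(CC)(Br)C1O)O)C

Heavy atoms from the SMILES: 1 Br, 9 C, 4 O.
Implicit hydrogens by atom environment:
  3 × C: no H
  3 × O: 1 H each → 3
  2 × C: 3 H each → 6
  2 × C: 2 H each → 4
  2 × C: 1 H each → 2
  1 × Br: no H
  1 × O: no H
  Total hydrogens = 15.
Molecular formula: C9H15BrO4

C9H15BrO4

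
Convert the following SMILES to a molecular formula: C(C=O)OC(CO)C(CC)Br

C7H13BrO3

Heavy atoms from the SMILES: 1 Br, 7 C, 3 O.
Implicit hydrogens by atom environment:
  3 × C: 2 H each → 6
  3 × C: 1 H each → 3
  2 × O: no H
  1 × Br: no H
  1 × C: 3 H
  1 × O: 1 H
  Total hydrogens = 13.
Molecular formula: C7H13BrO3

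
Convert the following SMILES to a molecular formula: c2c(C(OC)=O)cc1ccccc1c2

Heavy atoms from the SMILES: 12 C, 2 O.
Implicit hydrogens by atom environment:
  7 × C (aromatic): 1 H each → 7
  3 × C (aromatic): no H
  2 × O: no H
  1 × C: 3 H
  1 × C: no H
  Total hydrogens = 10.
Molecular formula: C12H10O2

C12H10O2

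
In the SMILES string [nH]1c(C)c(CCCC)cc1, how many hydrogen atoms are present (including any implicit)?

Hydrogens are implicit in SMILES; fill each atom to its normal valence:
  3 × C: 2 H each → 6
  2 × C: 3 H each → 6
  2 × C (aromatic): 1 H each → 2
  2 × C (aromatic): no H
  1 × N (aromatic): 1 H
  Total hydrogens = 15.

15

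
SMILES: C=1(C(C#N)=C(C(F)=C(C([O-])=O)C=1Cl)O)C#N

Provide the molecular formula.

Heavy atoms from the SMILES: 9 C, 1 Cl, 1 F, 2 N, 3 O.
Implicit hydrogens by atom environment:
  6 × C (aromatic): no H
  3 × C: no H
  2 × N: no H
  1 × Cl: no H
  1 × F: no H
  1 × O: 1 H
  1 × O: no H
  1 × O (charge -1): no H
  Total hydrogens = 1.
Net charge -1.
Molecular formula: C9HClFN2O3-

C9HClFN2O3-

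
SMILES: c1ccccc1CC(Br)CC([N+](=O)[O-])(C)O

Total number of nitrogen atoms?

The symbol for nitrogen appears 1 time in the SMILES.

1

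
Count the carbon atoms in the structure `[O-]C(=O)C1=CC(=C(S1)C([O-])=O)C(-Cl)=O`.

7

The symbol for carbon appears 7 times in the SMILES. (Cl is a single chlorine, not C + l.)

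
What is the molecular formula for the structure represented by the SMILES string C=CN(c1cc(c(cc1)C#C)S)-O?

Heavy atoms from the SMILES: 10 C, 1 N, 1 O, 1 S.
Implicit hydrogens by atom environment:
  3 × C (aromatic): 1 H each → 3
  3 × C (aromatic): no H
  2 × C: 1 H each → 2
  1 × C: 2 H
  1 × C: no H
  1 × N: no H
  1 × O: 1 H
  1 × S: 1 H
  Total hydrogens = 9.
Molecular formula: C10H9NOS

C10H9NOS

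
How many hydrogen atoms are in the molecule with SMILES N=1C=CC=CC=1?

Hydrogens are implicit in SMILES; fill each atom to its normal valence:
  5 × C (aromatic): 1 H each → 5
  1 × N (aromatic): no H
  Total hydrogens = 5.

5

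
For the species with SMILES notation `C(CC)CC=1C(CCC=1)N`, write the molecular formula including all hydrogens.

Heavy atoms from the SMILES: 9 C, 1 N.
Implicit hydrogens by atom environment:
  5 × C: 2 H each → 10
  2 × C: 1 H each → 2
  1 × C: 3 H
  1 × C: no H
  1 × N: 2 H
  Total hydrogens = 17.
Molecular formula: C9H17N

C9H17N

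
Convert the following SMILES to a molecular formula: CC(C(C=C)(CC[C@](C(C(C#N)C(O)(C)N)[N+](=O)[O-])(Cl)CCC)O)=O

C16H26ClN3O5

Heavy atoms from the SMILES: 16 C, 1 Cl, 3 N, 5 O.
Implicit hydrogens by atom environment:
  5 × C: 2 H each → 10
  5 × C: no H
  3 × C: 3 H each → 9
  3 × C: 1 H each → 3
  2 × O: 1 H each → 2
  2 × O: no H
  1 × Cl: no H
  1 × N: 2 H
  1 × N (charge +1): no H
  1 × N: no H
  1 × O (charge -1): no H
  Total hydrogens = 26.
Molecular formula: C16H26ClN3O5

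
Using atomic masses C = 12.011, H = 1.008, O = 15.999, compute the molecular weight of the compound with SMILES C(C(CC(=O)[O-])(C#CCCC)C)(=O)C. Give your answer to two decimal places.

195.24

Molecular formula: C11H15O3-.
M = 11×12.011 + 15×1.008 + 3×15.999 = 195.24 g/mol.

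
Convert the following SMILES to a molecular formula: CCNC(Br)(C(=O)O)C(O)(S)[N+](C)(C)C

Heavy atoms from the SMILES: 1 Br, 8 C, 2 N, 3 O, 1 S.
Implicit hydrogens by atom environment:
  4 × C: 3 H each → 12
  3 × C: no H
  2 × O: 1 H each → 2
  1 × Br: no H
  1 × C: 2 H
  1 × N: 1 H
  1 × N (charge +1): no H
  1 × O: no H
  1 × S: 1 H
  Total hydrogens = 18.
Net charge +1.
Molecular formula: C8H18BrN2O3S+

C8H18BrN2O3S+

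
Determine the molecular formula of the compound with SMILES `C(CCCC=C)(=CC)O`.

Heavy atoms from the SMILES: 8 C, 1 O.
Implicit hydrogens by atom environment:
  4 × C: 2 H each → 8
  2 × C: 1 H each → 2
  1 × C: 3 H
  1 × C: no H
  1 × O: 1 H
  Total hydrogens = 14.
Molecular formula: C8H14O

C8H14O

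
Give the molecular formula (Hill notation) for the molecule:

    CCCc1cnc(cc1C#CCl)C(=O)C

Heavy atoms from the SMILES: 12 C, 1 Cl, 1 N, 1 O.
Implicit hydrogens by atom environment:
  3 × C (aromatic): no H
  3 × C: no H
  2 × C: 3 H each → 6
  2 × C: 2 H each → 4
  2 × C (aromatic): 1 H each → 2
  1 × Cl: no H
  1 × N (aromatic): no H
  1 × O: no H
  Total hydrogens = 12.
Molecular formula: C12H12ClNO

C12H12ClNO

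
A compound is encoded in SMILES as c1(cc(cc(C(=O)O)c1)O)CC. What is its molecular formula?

Heavy atoms from the SMILES: 9 C, 3 O.
Implicit hydrogens by atom environment:
  3 × C (aromatic): 1 H each → 3
  3 × C (aromatic): no H
  2 × O: 1 H each → 2
  1 × C: 3 H
  1 × C: 2 H
  1 × C: no H
  1 × O: no H
  Total hydrogens = 10.
Molecular formula: C9H10O3

C9H10O3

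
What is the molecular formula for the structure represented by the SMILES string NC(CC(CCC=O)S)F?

C6H12FNOS

Heavy atoms from the SMILES: 6 C, 1 F, 1 N, 1 O, 1 S.
Implicit hydrogens by atom environment:
  3 × C: 2 H each → 6
  3 × C: 1 H each → 3
  1 × F: no H
  1 × N: 2 H
  1 × O: no H
  1 × S: 1 H
  Total hydrogens = 12.
Molecular formula: C6H12FNOS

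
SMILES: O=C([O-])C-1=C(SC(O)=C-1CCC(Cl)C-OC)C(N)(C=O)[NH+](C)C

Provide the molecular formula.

Heavy atoms from the SMILES: 14 C, 1 Cl, 2 N, 5 O, 1 S.
Implicit hydrogens by atom environment:
  4 × C (aromatic): no H
  3 × C: 3 H each → 9
  3 × C: 2 H each → 6
  3 × O: no H
  2 × C: 1 H each → 2
  2 × C: no H
  1 × Cl: no H
  1 × N: 2 H
  1 × N (charge +1): 1 H
  1 × O: 1 H
  1 × O (charge -1): no H
  1 × S (aromatic): no H
  Total hydrogens = 21.
Molecular formula: C14H21ClN2O5S

C14H21ClN2O5S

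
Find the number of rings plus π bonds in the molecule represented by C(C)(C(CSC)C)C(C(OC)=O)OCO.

1

Molecular formula from the SMILES: C10H20O4S.
DoU = (2C + 2 + N − H − X)/2 = (2·10 + 2 + 0 − 20 − 0)/2 = 2/2 = 1.
(Structurally: 0 ring(s) + 1 π bond(s) = 1.)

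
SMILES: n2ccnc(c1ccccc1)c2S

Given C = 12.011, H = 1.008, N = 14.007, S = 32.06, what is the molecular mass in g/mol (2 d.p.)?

188.25

Molecular formula: C10H8N2S.
M = 10×12.011 + 8×1.008 + 2×14.007 + 1×32.06 = 188.25 g/mol.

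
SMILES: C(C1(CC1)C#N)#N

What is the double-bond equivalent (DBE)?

5

Molecular formula from the SMILES: C5H4N2.
DoU = (2C + 2 + N − H − X)/2 = (2·5 + 2 + 2 − 4 − 0)/2 = 10/2 = 5.
(Structurally: 1 ring(s) + 4 π bond(s) = 5.)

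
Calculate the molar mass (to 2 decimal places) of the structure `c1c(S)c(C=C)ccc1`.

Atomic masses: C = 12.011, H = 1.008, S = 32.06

Molecular formula: C8H8S.
M = 8×12.011 + 8×1.008 + 1×32.06 = 136.21 g/mol.

136.21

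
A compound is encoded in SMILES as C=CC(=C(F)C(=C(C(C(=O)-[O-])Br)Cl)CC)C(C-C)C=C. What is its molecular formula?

Heavy atoms from the SMILES: 1 Br, 15 C, 1 Cl, 1 F, 2 O.
Implicit hydrogens by atom environment:
  5 × C: no H
  4 × C: 2 H each → 8
  4 × C: 1 H each → 4
  2 × C: 3 H each → 6
  1 × Br: no H
  1 × Cl: no H
  1 × F: no H
  1 × O: no H
  1 × O (charge -1): no H
  Total hydrogens = 18.
Net charge -1.
Molecular formula: C15H18BrClFO2-

C15H18BrClFO2-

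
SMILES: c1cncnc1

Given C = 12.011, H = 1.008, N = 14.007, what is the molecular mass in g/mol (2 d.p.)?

Molecular formula: C4H4N2.
M = 4×12.011 + 4×1.008 + 2×14.007 = 80.09 g/mol.

80.09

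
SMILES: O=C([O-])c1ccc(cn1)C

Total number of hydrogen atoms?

Hydrogens are implicit in SMILES; fill each atom to its normal valence:
  3 × C (aromatic): 1 H each → 3
  2 × C (aromatic): no H
  1 × C: 3 H
  1 × C: no H
  1 × N (aromatic): no H
  1 × O: no H
  1 × O (charge -1): no H
  Total hydrogens = 6.

6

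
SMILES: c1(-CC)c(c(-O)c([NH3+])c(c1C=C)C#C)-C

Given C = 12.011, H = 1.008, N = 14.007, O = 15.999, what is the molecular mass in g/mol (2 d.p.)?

202.28

Molecular formula: C13H16NO+.
M = 13×12.011 + 16×1.008 + 1×14.007 + 1×15.999 = 202.28 g/mol.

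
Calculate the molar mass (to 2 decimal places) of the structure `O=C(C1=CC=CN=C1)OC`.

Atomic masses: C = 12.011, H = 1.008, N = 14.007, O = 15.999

Molecular formula: C7H7NO2.
M = 7×12.011 + 7×1.008 + 1×14.007 + 2×15.999 = 137.14 g/mol.

137.14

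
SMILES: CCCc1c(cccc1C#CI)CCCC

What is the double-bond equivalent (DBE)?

Molecular formula from the SMILES: C15H19I.
DoU = (2C + 2 + N − H − X)/2 = (2·15 + 2 + 0 − 19 − 1)/2 = 12/2 = 6.
(Structurally: 1 ring(s) + 5 π bond(s) = 6.)

6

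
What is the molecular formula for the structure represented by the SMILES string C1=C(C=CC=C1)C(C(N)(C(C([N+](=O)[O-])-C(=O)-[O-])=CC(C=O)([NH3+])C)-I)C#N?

Heavy atoms from the SMILES: 16 C, 1 I, 4 N, 5 O.
Implicit hydrogens by atom environment:
  5 × C (aromatic): 1 H each → 5
  5 × C: no H
  4 × C: 1 H each → 4
  3 × O: no H
  2 × O (charge -1): no H
  1 × C: 3 H
  1 × C (aromatic): no H
  1 × I: no H
  1 × N (charge +1): 3 H
  1 × N: 2 H
  1 × N (charge +1): no H
  1 × N: no H
  Total hydrogens = 17.
Molecular formula: C16H17IN4O5

C16H17IN4O5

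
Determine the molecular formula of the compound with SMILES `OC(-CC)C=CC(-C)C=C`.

Heavy atoms from the SMILES: 9 C, 1 O.
Implicit hydrogens by atom environment:
  5 × C: 1 H each → 5
  2 × C: 3 H each → 6
  2 × C: 2 H each → 4
  1 × O: 1 H
  Total hydrogens = 16.
Molecular formula: C9H16O

C9H16O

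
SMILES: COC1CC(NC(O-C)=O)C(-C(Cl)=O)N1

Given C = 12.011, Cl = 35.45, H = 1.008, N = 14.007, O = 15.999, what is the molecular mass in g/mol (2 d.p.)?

236.65

Molecular formula: C8H13ClN2O4.
M = 8×12.011 + 1×35.45 + 13×1.008 + 2×14.007 + 4×15.999 = 236.65 g/mol.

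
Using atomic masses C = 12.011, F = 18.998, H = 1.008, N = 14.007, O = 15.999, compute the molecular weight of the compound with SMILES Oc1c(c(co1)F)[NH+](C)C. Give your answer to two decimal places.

146.14

Molecular formula: C6H9FNO2+.
M = 6×12.011 + 1×18.998 + 9×1.008 + 1×14.007 + 2×15.999 = 146.14 g/mol.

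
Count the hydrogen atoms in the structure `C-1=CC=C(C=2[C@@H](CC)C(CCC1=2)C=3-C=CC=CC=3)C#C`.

Hydrogens are implicit in SMILES; fill each atom to its normal valence:
  8 × C (aromatic): 1 H each → 8
  4 × C (aromatic): no H
  3 × C: 2 H each → 6
  3 × C: 1 H each → 3
  1 × C: 3 H
  1 × C: no H
  Total hydrogens = 20.

20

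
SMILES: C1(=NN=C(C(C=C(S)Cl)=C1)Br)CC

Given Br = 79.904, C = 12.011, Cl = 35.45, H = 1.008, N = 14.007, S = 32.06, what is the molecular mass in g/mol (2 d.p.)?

279.58

Molecular formula: C8H8BrClN2S.
M = 1×79.904 + 8×12.011 + 1×35.45 + 8×1.008 + 2×14.007 + 1×32.06 = 279.58 g/mol.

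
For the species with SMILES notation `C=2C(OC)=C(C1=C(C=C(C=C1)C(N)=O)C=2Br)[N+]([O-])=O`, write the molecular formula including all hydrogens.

Heavy atoms from the SMILES: 1 Br, 12 C, 2 N, 4 O.
Implicit hydrogens by atom environment:
  6 × C (aromatic): no H
  4 × C (aromatic): 1 H each → 4
  3 × O: no H
  1 × Br: no H
  1 × C: 3 H
  1 × C: no H
  1 × N: 2 H
  1 × N (charge +1): no H
  1 × O (charge -1): no H
  Total hydrogens = 9.
Molecular formula: C12H9BrN2O4

C12H9BrN2O4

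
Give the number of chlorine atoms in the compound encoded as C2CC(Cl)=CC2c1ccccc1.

1

The symbol for chlorine appears 1 time in the SMILES.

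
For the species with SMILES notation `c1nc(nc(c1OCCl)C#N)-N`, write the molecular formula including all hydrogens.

C6H5ClN4O

Heavy atoms from the SMILES: 6 C, 1 Cl, 4 N, 1 O.
Implicit hydrogens by atom environment:
  3 × C (aromatic): no H
  2 × N (aromatic): no H
  1 × C: 2 H
  1 × C (aromatic): 1 H
  1 × C: no H
  1 × Cl: no H
  1 × N: 2 H
  1 × N: no H
  1 × O: no H
  Total hydrogens = 5.
Molecular formula: C6H5ClN4O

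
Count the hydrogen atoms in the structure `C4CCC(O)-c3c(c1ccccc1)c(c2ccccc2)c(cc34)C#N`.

Hydrogens are implicit in SMILES; fill each atom to its normal valence:
  11 × C (aromatic): 1 H each → 11
  7 × C (aromatic): no H
  3 × C: 2 H each → 6
  1 × C: 1 H
  1 × C: no H
  1 × N: no H
  1 × O: 1 H
  Total hydrogens = 19.

19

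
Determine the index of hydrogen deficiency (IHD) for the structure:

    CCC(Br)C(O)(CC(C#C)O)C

Molecular formula from the SMILES: C9H15BrO2.
DoU = (2C + 2 + N − H − X)/2 = (2·9 + 2 + 0 − 15 − 1)/2 = 4/2 = 2.
(Structurally: 0 ring(s) + 2 π bond(s) = 2.)

2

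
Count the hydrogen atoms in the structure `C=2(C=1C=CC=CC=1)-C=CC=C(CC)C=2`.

14

Hydrogens are implicit in SMILES; fill each atom to its normal valence:
  9 × C (aromatic): 1 H each → 9
  3 × C (aromatic): no H
  1 × C: 3 H
  1 × C: 2 H
  Total hydrogens = 14.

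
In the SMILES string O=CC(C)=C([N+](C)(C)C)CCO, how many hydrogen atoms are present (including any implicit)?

18

Hydrogens are implicit in SMILES; fill each atom to its normal valence:
  4 × C: 3 H each → 12
  2 × C: 2 H each → 4
  2 × C: no H
  1 × C: 1 H
  1 × N (charge +1): no H
  1 × O: 1 H
  1 × O: no H
  Total hydrogens = 18.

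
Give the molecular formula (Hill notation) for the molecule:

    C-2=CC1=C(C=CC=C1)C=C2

Heavy atoms from the SMILES: 10 C.
Implicit hydrogens by atom environment:
  8 × C (aromatic): 1 H each → 8
  2 × C (aromatic): no H
  Total hydrogens = 8.
Molecular formula: C10H8

C10H8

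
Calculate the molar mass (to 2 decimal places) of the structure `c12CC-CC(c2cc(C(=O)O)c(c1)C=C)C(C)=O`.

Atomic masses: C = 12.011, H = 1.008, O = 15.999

244.29

Molecular formula: C15H16O3.
M = 15×12.011 + 16×1.008 + 3×15.999 = 244.29 g/mol.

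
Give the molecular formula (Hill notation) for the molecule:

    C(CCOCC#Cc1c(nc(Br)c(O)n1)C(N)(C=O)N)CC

C14H19BrN4O3

Heavy atoms from the SMILES: 1 Br, 14 C, 4 N, 3 O.
Implicit hydrogens by atom environment:
  5 × C: 2 H each → 10
  4 × C (aromatic): no H
  3 × C: no H
  2 × N: 2 H each → 4
  2 × N (aromatic): no H
  2 × O: no H
  1 × Br: no H
  1 × C: 3 H
  1 × C: 1 H
  1 × O: 1 H
  Total hydrogens = 19.
Molecular formula: C14H19BrN4O3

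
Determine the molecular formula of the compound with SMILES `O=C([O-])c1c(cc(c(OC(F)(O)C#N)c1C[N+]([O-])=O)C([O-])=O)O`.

Heavy atoms from the SMILES: 11 C, 1 F, 2 N, 9 O.
Implicit hydrogens by atom environment:
  5 × C (aromatic): no H
  4 × C: no H
  4 × O: no H
  3 × O (charge -1): no H
  2 × O: 1 H each → 2
  1 × C: 2 H
  1 × C (aromatic): 1 H
  1 × F: no H
  1 × N: no H
  1 × N (charge +1): no H
  Total hydrogens = 5.
Net charge -2.
Molecular formula: [C11H5FN2O9]2-

[C11H5FN2O9]2-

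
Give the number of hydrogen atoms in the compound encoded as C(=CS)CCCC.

Hydrogens are implicit in SMILES; fill each atom to its normal valence:
  3 × C: 2 H each → 6
  2 × C: 1 H each → 2
  1 × C: 3 H
  1 × S: 1 H
  Total hydrogens = 12.

12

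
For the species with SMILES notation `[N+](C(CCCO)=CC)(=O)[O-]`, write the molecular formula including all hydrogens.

Heavy atoms from the SMILES: 6 C, 1 N, 3 O.
Implicit hydrogens by atom environment:
  3 × C: 2 H each → 6
  1 × C: 3 H
  1 × C: 1 H
  1 × C: no H
  1 × N (charge +1): no H
  1 × O: 1 H
  1 × O: no H
  1 × O (charge -1): no H
  Total hydrogens = 11.
Molecular formula: C6H11NO3

C6H11NO3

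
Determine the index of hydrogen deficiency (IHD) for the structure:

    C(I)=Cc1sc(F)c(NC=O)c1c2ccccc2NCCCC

Molecular formula from the SMILES: C17H18FIN2OS.
DoU = (2C + 2 + N − H − X)/2 = (2·17 + 2 + 2 − 18 − 2)/2 = 18/2 = 9.
(Structurally: 2 ring(s) + 7 π bond(s) = 9.)

9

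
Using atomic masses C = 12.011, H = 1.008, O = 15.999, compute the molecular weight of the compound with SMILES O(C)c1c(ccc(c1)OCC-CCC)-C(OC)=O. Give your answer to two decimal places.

252.31

Molecular formula: C14H20O4.
M = 14×12.011 + 20×1.008 + 4×15.999 = 252.31 g/mol.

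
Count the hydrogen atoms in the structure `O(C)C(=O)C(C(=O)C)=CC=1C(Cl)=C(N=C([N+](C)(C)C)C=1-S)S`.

Hydrogens are implicit in SMILES; fill each atom to its normal valence:
  5 × C: 3 H each → 15
  5 × C (aromatic): no H
  3 × C: no H
  3 × O: no H
  2 × S: 1 H each → 2
  1 × C: 1 H
  1 × Cl: no H
  1 × N (aromatic): no H
  1 × N (charge +1): no H
  Total hydrogens = 18.

18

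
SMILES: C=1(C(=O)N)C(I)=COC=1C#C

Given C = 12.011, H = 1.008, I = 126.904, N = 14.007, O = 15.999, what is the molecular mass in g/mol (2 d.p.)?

261.02

Molecular formula: C7H4INO2.
M = 7×12.011 + 4×1.008 + 1×126.904 + 1×14.007 + 2×15.999 = 261.02 g/mol.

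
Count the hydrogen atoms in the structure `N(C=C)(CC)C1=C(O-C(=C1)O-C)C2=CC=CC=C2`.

17

Hydrogens are implicit in SMILES; fill each atom to its normal valence:
  6 × C (aromatic): 1 H each → 6
  4 × C (aromatic): no H
  2 × C: 3 H each → 6
  2 × C: 2 H each → 4
  1 × C: 1 H
  1 × N: no H
  1 × O (aromatic): no H
  1 × O: no H
  Total hydrogens = 17.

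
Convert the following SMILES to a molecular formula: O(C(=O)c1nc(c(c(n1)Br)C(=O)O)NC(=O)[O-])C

Heavy atoms from the SMILES: 1 Br, 8 C, 3 N, 6 O.
Implicit hydrogens by atom environment:
  4 × C (aromatic): no H
  4 × O: no H
  3 × C: no H
  2 × N (aromatic): no H
  1 × Br: no H
  1 × C: 3 H
  1 × N: 1 H
  1 × O: 1 H
  1 × O (charge -1): no H
  Total hydrogens = 5.
Net charge -1.
Molecular formula: C8H5BrN3O6-

C8H5BrN3O6-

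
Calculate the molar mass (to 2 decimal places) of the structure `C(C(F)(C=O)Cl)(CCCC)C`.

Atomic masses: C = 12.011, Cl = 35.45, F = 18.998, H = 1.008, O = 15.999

180.65

Molecular formula: C8H14ClFO.
M = 8×12.011 + 1×35.45 + 1×18.998 + 14×1.008 + 1×15.999 = 180.65 g/mol.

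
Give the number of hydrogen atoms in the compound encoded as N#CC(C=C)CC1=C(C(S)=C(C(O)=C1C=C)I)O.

Hydrogens are implicit in SMILES; fill each atom to its normal valence:
  6 × C (aromatic): no H
  3 × C: 2 H each → 6
  3 × C: 1 H each → 3
  2 × O: 1 H each → 2
  1 × C: no H
  1 × I: no H
  1 × N: no H
  1 × S: 1 H
  Total hydrogens = 12.

12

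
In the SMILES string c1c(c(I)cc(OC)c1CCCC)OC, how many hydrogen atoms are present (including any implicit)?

17

Hydrogens are implicit in SMILES; fill each atom to its normal valence:
  4 × C (aromatic): no H
  3 × C: 3 H each → 9
  3 × C: 2 H each → 6
  2 × C (aromatic): 1 H each → 2
  2 × O: no H
  1 × I: no H
  Total hydrogens = 17.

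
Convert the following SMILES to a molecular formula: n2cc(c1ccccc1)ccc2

Heavy atoms from the SMILES: 11 C, 1 N.
Implicit hydrogens by atom environment:
  9 × C (aromatic): 1 H each → 9
  2 × C (aromatic): no H
  1 × N (aromatic): no H
  Total hydrogens = 9.
Molecular formula: C11H9N

C11H9N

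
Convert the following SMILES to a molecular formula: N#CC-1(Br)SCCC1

C5H6BrNS

Heavy atoms from the SMILES: 1 Br, 5 C, 1 N, 1 S.
Implicit hydrogens by atom environment:
  3 × C: 2 H each → 6
  2 × C: no H
  1 × Br: no H
  1 × N: no H
  1 × S: no H
  Total hydrogens = 6.
Molecular formula: C5H6BrNS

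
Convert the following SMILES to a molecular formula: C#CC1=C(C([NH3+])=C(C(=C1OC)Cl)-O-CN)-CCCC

Heavy atoms from the SMILES: 14 C, 1 Cl, 2 N, 2 O.
Implicit hydrogens by atom environment:
  6 × C (aromatic): no H
  4 × C: 2 H each → 8
  2 × C: 3 H each → 6
  2 × O: no H
  1 × C: 1 H
  1 × C: no H
  1 × Cl: no H
  1 × N (charge +1): 3 H
  1 × N: 2 H
  Total hydrogens = 20.
Net charge +1.
Molecular formula: C14H20ClN2O2+

C14H20ClN2O2+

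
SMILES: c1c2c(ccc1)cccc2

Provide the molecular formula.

C10H8

Heavy atoms from the SMILES: 10 C.
Implicit hydrogens by atom environment:
  8 × C (aromatic): 1 H each → 8
  2 × C (aromatic): no H
  Total hydrogens = 8.
Molecular formula: C10H8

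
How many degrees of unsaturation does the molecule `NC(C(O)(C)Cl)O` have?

Molecular formula from the SMILES: C3H8ClNO2.
DoU = (2C + 2 + N − H − X)/2 = (2·3 + 2 + 1 − 8 − 1)/2 = 0/2 = 0.
(Structurally: 0 ring(s) + 0 π bond(s) = 0.)

0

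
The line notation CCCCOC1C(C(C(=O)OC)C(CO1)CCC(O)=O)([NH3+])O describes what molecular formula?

C14H26NO7+

Heavy atoms from the SMILES: 14 C, 1 N, 7 O.
Implicit hydrogens by atom environment:
  6 × C: 2 H each → 12
  5 × O: no H
  3 × C: 1 H each → 3
  3 × C: no H
  2 × C: 3 H each → 6
  2 × O: 1 H each → 2
  1 × N (charge +1): 3 H
  Total hydrogens = 26.
Net charge +1.
Molecular formula: C14H26NO7+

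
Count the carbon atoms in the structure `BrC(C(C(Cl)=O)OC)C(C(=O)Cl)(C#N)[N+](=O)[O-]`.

The symbol for carbon appears 7 times in the SMILES. (Cl is a single chlorine, not C + l.)

7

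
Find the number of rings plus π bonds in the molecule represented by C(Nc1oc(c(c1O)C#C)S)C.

5

Molecular formula from the SMILES: C8H9NO2S.
DoU = (2C + 2 + N − H − X)/2 = (2·8 + 2 + 1 − 9 − 0)/2 = 10/2 = 5.
(Structurally: 1 ring(s) + 4 π bond(s) = 5.)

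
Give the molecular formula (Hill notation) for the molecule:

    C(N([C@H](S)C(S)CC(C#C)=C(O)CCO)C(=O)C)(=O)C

C13H19NO4S2

Heavy atoms from the SMILES: 13 C, 1 N, 4 O, 2 S.
Implicit hydrogens by atom environment:
  5 × C: no H
  3 × C: 2 H each → 6
  3 × C: 1 H each → 3
  2 × C: 3 H each → 6
  2 × O: 1 H each → 2
  2 × O: no H
  2 × S: 1 H each → 2
  1 × N: no H
  Total hydrogens = 19.
Molecular formula: C13H19NO4S2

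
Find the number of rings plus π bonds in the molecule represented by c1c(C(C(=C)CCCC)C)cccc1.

Molecular formula from the SMILES: C14H20.
DoU = (2C + 2 + N − H − X)/2 = (2·14 + 2 + 0 − 20 − 0)/2 = 10/2 = 5.
(Structurally: 1 ring(s) + 4 π bond(s) = 5.)

5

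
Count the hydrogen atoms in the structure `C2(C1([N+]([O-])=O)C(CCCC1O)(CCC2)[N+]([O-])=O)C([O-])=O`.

15

Hydrogens are implicit in SMILES; fill each atom to its normal valence:
  6 × C: 2 H each → 12
  3 × C: no H
  3 × O: no H
  3 × O (charge -1): no H
  2 × C: 1 H each → 2
  2 × N (charge +1): no H
  1 × O: 1 H
  Total hydrogens = 15.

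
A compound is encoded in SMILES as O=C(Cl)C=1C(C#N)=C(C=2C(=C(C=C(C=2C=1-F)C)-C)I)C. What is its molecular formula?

Heavy atoms from the SMILES: 15 C, 1 Cl, 1 F, 1 I, 1 N, 1 O.
Implicit hydrogens by atom environment:
  9 × C (aromatic): no H
  3 × C: 3 H each → 9
  2 × C: no H
  1 × C (aromatic): 1 H
  1 × Cl: no H
  1 × F: no H
  1 × I: no H
  1 × N: no H
  1 × O: no H
  Total hydrogens = 10.
Molecular formula: C15H10ClFINO

C15H10ClFINO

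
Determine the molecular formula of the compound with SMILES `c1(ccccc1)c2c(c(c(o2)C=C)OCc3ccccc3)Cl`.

C19H15ClO2

Heavy atoms from the SMILES: 19 C, 1 Cl, 2 O.
Implicit hydrogens by atom environment:
  10 × C (aromatic): 1 H each → 10
  6 × C (aromatic): no H
  2 × C: 2 H each → 4
  1 × C: 1 H
  1 × Cl: no H
  1 × O (aromatic): no H
  1 × O: no H
  Total hydrogens = 15.
Molecular formula: C19H15ClO2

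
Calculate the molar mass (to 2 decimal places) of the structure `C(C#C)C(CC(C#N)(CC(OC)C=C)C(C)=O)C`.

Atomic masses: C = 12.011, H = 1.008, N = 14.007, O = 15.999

Molecular formula: C15H21NO2.
M = 15×12.011 + 21×1.008 + 1×14.007 + 2×15.999 = 247.34 g/mol.

247.34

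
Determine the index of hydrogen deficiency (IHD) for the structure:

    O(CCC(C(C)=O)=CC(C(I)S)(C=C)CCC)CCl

Molecular formula from the SMILES: C14H22ClIO2S.
DoU = (2C + 2 + N − H − X)/2 = (2·14 + 2 + 0 − 22 − 2)/2 = 6/2 = 3.
(Structurally: 0 ring(s) + 3 π bond(s) = 3.)

3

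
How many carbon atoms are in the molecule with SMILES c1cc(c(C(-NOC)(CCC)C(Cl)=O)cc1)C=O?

13

The symbol for carbon appears 13 times in the SMILES. Lowercase c denotes aromatic carbon and counts toward C.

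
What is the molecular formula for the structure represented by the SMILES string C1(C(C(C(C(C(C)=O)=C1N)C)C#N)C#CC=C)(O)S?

Heavy atoms from the SMILES: 14 C, 2 N, 2 O, 1 S.
Implicit hydrogens by atom environment:
  7 × C: no H
  4 × C: 1 H each → 4
  2 × C: 3 H each → 6
  1 × C: 2 H
  1 × N: 2 H
  1 × N: no H
  1 × O: 1 H
  1 × O: no H
  1 × S: 1 H
  Total hydrogens = 16.
Molecular formula: C14H16N2O2S

C14H16N2O2S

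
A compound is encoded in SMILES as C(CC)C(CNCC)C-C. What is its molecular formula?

C9H21N

Heavy atoms from the SMILES: 9 C, 1 N.
Implicit hydrogens by atom environment:
  5 × C: 2 H each → 10
  3 × C: 3 H each → 9
  1 × C: 1 H
  1 × N: 1 H
  Total hydrogens = 21.
Molecular formula: C9H21N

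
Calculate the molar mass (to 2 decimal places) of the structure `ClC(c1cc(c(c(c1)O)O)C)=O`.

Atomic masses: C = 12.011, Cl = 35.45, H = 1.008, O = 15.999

186.59

Molecular formula: C8H7ClO3.
M = 8×12.011 + 1×35.45 + 7×1.008 + 3×15.999 = 186.59 g/mol.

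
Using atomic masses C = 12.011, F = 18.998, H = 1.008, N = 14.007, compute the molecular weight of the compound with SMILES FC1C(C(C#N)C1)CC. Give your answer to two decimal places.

127.16

Molecular formula: C7H10FN.
M = 7×12.011 + 1×18.998 + 10×1.008 + 1×14.007 = 127.16 g/mol.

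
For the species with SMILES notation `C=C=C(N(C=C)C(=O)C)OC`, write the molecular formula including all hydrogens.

Heavy atoms from the SMILES: 8 C, 1 N, 2 O.
Implicit hydrogens by atom environment:
  3 × C: no H
  2 × C: 3 H each → 6
  2 × C: 2 H each → 4
  2 × O: no H
  1 × C: 1 H
  1 × N: no H
  Total hydrogens = 11.
Molecular formula: C8H11NO2

C8H11NO2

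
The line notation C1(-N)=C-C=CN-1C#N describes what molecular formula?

Heavy atoms from the SMILES: 5 C, 3 N.
Implicit hydrogens by atom environment:
  3 × C (aromatic): 1 H each → 3
  1 × C (aromatic): no H
  1 × C: no H
  1 × N: 2 H
  1 × N (aromatic): no H
  1 × N: no H
  Total hydrogens = 5.
Molecular formula: C5H5N3

C5H5N3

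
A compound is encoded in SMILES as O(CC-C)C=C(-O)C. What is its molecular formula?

C6H12O2

Heavy atoms from the SMILES: 6 C, 2 O.
Implicit hydrogens by atom environment:
  2 × C: 3 H each → 6
  2 × C: 2 H each → 4
  1 × C: 1 H
  1 × C: no H
  1 × O: 1 H
  1 × O: no H
  Total hydrogens = 12.
Molecular formula: C6H12O2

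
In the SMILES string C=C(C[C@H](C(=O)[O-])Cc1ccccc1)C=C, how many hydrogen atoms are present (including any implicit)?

Hydrogens are implicit in SMILES; fill each atom to its normal valence:
  5 × C (aromatic): 1 H each → 5
  4 × C: 2 H each → 8
  2 × C: 1 H each → 2
  2 × C: no H
  1 × C (aromatic): no H
  1 × O: no H
  1 × O (charge -1): no H
  Total hydrogens = 15.

15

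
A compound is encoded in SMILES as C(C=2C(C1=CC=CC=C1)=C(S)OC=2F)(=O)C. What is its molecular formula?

C12H9FO2S

Heavy atoms from the SMILES: 12 C, 1 F, 2 O, 1 S.
Implicit hydrogens by atom environment:
  5 × C (aromatic): 1 H each → 5
  5 × C (aromatic): no H
  1 × C: 3 H
  1 × C: no H
  1 × F: no H
  1 × O (aromatic): no H
  1 × O: no H
  1 × S: 1 H
  Total hydrogens = 9.
Molecular formula: C12H9FO2S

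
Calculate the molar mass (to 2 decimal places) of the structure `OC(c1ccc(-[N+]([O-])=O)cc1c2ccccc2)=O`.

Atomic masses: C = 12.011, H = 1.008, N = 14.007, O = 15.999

Molecular formula: C13H9NO4.
M = 13×12.011 + 9×1.008 + 1×14.007 + 4×15.999 = 243.22 g/mol.

243.22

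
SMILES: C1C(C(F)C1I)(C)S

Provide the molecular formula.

C5H8FIS

Heavy atoms from the SMILES: 5 C, 1 F, 1 I, 1 S.
Implicit hydrogens by atom environment:
  2 × C: 1 H each → 2
  1 × C: 3 H
  1 × C: 2 H
  1 × C: no H
  1 × F: no H
  1 × I: no H
  1 × S: 1 H
  Total hydrogens = 8.
Molecular formula: C5H8FIS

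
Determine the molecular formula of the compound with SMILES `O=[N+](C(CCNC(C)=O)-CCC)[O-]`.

Heavy atoms from the SMILES: 8 C, 2 N, 3 O.
Implicit hydrogens by atom environment:
  4 × C: 2 H each → 8
  2 × C: 3 H each → 6
  2 × O: no H
  1 × C: 1 H
  1 × C: no H
  1 × N: 1 H
  1 × N (charge +1): no H
  1 × O (charge -1): no H
  Total hydrogens = 16.
Molecular formula: C8H16N2O3

C8H16N2O3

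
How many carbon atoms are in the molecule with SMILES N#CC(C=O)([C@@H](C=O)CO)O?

6

The symbol for carbon appears 6 times in the SMILES.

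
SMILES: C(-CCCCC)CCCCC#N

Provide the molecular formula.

Heavy atoms from the SMILES: 11 C, 1 N.
Implicit hydrogens by atom environment:
  9 × C: 2 H each → 18
  1 × C: 3 H
  1 × C: no H
  1 × N: no H
  Total hydrogens = 21.
Molecular formula: C11H21N

C11H21N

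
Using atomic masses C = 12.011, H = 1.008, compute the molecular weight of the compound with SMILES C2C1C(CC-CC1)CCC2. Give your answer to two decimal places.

138.25

Molecular formula: C10H18.
M = 10×12.011 + 18×1.008 = 138.25 g/mol.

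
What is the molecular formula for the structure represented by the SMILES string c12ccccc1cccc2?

Heavy atoms from the SMILES: 10 C.
Implicit hydrogens by atom environment:
  8 × C (aromatic): 1 H each → 8
  2 × C (aromatic): no H
  Total hydrogens = 8.
Molecular formula: C10H8

C10H8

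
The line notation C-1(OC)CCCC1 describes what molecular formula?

C6H12O

Heavy atoms from the SMILES: 6 C, 1 O.
Implicit hydrogens by atom environment:
  4 × C: 2 H each → 8
  1 × C: 3 H
  1 × C: 1 H
  1 × O: no H
  Total hydrogens = 12.
Molecular formula: C6H12O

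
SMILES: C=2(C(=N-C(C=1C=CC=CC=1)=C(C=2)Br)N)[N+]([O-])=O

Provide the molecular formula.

Heavy atoms from the SMILES: 1 Br, 11 C, 3 N, 2 O.
Implicit hydrogens by atom environment:
  6 × C (aromatic): 1 H each → 6
  5 × C (aromatic): no H
  1 × Br: no H
  1 × N: 2 H
  1 × N (aromatic): no H
  1 × N (charge +1): no H
  1 × O: no H
  1 × O (charge -1): no H
  Total hydrogens = 8.
Molecular formula: C11H8BrN3O2

C11H8BrN3O2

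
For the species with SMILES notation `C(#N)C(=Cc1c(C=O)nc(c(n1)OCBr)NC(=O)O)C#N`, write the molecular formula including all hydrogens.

Heavy atoms from the SMILES: 1 Br, 11 C, 5 N, 4 O.
Implicit hydrogens by atom environment:
  4 × C (aromatic): no H
  4 × C: no H
  3 × O: no H
  2 × C: 1 H each → 2
  2 × N (aromatic): no H
  2 × N: no H
  1 × Br: no H
  1 × C: 2 H
  1 × N: 1 H
  1 × O: 1 H
  Total hydrogens = 6.
Molecular formula: C11H6BrN5O4

C11H6BrN5O4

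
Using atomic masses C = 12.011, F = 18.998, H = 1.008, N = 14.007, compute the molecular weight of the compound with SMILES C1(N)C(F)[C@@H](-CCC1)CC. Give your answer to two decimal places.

145.22

Molecular formula: C8H16FN.
M = 8×12.011 + 1×18.998 + 16×1.008 + 1×14.007 = 145.22 g/mol.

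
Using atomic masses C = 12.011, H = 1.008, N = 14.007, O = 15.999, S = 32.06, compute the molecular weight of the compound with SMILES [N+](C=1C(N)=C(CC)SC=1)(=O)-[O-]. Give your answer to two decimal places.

172.20

Molecular formula: C6H8N2O2S.
M = 6×12.011 + 8×1.008 + 2×14.007 + 2×15.999 + 1×32.06 = 172.20 g/mol.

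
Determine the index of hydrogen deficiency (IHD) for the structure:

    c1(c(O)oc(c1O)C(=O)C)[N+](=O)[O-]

5

Molecular formula from the SMILES: C6H5NO6.
DoU = (2C + 2 + N − H − X)/2 = (2·6 + 2 + 1 − 5 − 0)/2 = 10/2 = 5.
(Structurally: 1 ring(s) + 4 π bond(s) = 5.)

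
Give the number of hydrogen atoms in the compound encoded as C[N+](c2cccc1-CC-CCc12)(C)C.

Hydrogens are implicit in SMILES; fill each atom to its normal valence:
  4 × C: 2 H each → 8
  3 × C: 3 H each → 9
  3 × C (aromatic): 1 H each → 3
  3 × C (aromatic): no H
  1 × N (charge +1): no H
  Total hydrogens = 20.

20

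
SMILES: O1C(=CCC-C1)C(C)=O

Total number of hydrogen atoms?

Hydrogens are implicit in SMILES; fill each atom to its normal valence:
  3 × C: 2 H each → 6
  2 × C: no H
  2 × O: no H
  1 × C: 3 H
  1 × C: 1 H
  Total hydrogens = 10.

10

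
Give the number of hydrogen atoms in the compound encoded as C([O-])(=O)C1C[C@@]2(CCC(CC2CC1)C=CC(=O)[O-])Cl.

Hydrogens are implicit in SMILES; fill each atom to its normal valence:
  6 × C: 2 H each → 12
  5 × C: 1 H each → 5
  3 × C: no H
  2 × O: no H
  2 × O (charge -1): no H
  1 × Cl: no H
  Total hydrogens = 17.

17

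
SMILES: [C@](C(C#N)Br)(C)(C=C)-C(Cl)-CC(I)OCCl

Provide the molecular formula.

C10H13BrCl2INO

Heavy atoms from the SMILES: 1 Br, 10 C, 2 Cl, 1 I, 1 N, 1 O.
Implicit hydrogens by atom environment:
  4 × C: 1 H each → 4
  3 × C: 2 H each → 6
  2 × C: no H
  2 × Cl: no H
  1 × Br: no H
  1 × C: 3 H
  1 × I: no H
  1 × N: no H
  1 × O: no H
  Total hydrogens = 13.
Molecular formula: C10H13BrCl2INO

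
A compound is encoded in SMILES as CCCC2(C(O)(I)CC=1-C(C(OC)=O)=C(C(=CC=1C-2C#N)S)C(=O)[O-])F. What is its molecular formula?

C17H16FINO5S-

Heavy atoms from the SMILES: 17 C, 1 F, 1 I, 1 N, 5 O, 1 S.
Implicit hydrogens by atom environment:
  5 × C (aromatic): no H
  5 × C: no H
  3 × C: 2 H each → 6
  3 × O: no H
  2 × C: 3 H each → 6
  1 × C (aromatic): 1 H
  1 × C: 1 H
  1 × F: no H
  1 × I: no H
  1 × N: no H
  1 × O: 1 H
  1 × O (charge -1): no H
  1 × S: 1 H
  Total hydrogens = 16.
Net charge -1.
Molecular formula: C17H16FINO5S-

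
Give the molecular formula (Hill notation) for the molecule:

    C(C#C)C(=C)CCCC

Heavy atoms from the SMILES: 9 C.
Implicit hydrogens by atom environment:
  5 × C: 2 H each → 10
  2 × C: no H
  1 × C: 3 H
  1 × C: 1 H
  Total hydrogens = 14.
Molecular formula: C9H14

C9H14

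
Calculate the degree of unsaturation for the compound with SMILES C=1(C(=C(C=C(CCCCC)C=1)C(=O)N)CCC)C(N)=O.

Molecular formula from the SMILES: C16H24N2O2.
DoU = (2C + 2 + N − H − X)/2 = (2·16 + 2 + 2 − 24 − 0)/2 = 12/2 = 6.
(Structurally: 1 ring(s) + 5 π bond(s) = 6.)

6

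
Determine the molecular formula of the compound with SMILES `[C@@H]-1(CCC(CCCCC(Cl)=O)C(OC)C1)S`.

Heavy atoms from the SMILES: 12 C, 1 Cl, 2 O, 1 S.
Implicit hydrogens by atom environment:
  7 × C: 2 H each → 14
  3 × C: 1 H each → 3
  2 × O: no H
  1 × C: 3 H
  1 × C: no H
  1 × Cl: no H
  1 × S: 1 H
  Total hydrogens = 21.
Molecular formula: C12H21ClO2S

C12H21ClO2S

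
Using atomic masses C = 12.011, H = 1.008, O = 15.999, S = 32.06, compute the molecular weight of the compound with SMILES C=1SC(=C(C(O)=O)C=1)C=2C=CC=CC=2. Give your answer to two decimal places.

Molecular formula: C11H8O2S.
M = 11×12.011 + 8×1.008 + 2×15.999 + 1×32.06 = 204.24 g/mol.

204.24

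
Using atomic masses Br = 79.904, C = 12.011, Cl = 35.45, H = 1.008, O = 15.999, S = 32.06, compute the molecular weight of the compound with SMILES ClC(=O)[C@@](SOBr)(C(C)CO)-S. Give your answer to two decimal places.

Molecular formula: C5H8BrClO3S2.
M = 1×79.904 + 5×12.011 + 1×35.45 + 8×1.008 + 3×15.999 + 2×32.06 = 295.59 g/mol.

295.59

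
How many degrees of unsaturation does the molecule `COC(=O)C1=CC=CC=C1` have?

5

Molecular formula from the SMILES: C8H8O2.
DoU = (2C + 2 + N − H − X)/2 = (2·8 + 2 + 0 − 8 − 0)/2 = 10/2 = 5.
(Structurally: 1 ring(s) + 4 π bond(s) = 5.)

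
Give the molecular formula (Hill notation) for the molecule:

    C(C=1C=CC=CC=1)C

C8H10

Heavy atoms from the SMILES: 8 C.
Implicit hydrogens by atom environment:
  5 × C (aromatic): 1 H each → 5
  1 × C: 3 H
  1 × C: 2 H
  1 × C (aromatic): no H
  Total hydrogens = 10.
Molecular formula: C8H10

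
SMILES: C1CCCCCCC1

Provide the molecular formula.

C8H16

Heavy atoms from the SMILES: 8 C.
Implicit hydrogens by atom environment:
  8 × C: 2 H each → 16
  Total hydrogens = 16.
Molecular formula: C8H16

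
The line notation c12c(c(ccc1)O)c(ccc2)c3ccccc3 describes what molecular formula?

Heavy atoms from the SMILES: 16 C, 1 O.
Implicit hydrogens by atom environment:
  11 × C (aromatic): 1 H each → 11
  5 × C (aromatic): no H
  1 × O: 1 H
  Total hydrogens = 12.
Molecular formula: C16H12O

C16H12O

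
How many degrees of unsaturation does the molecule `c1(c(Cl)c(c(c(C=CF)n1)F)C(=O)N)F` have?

6

Molecular formula from the SMILES: C8H4ClF3N2O.
DoU = (2C + 2 + N − H − X)/2 = (2·8 + 2 + 2 − 4 − 4)/2 = 12/2 = 6.
(Structurally: 1 ring(s) + 5 π bond(s) = 6.)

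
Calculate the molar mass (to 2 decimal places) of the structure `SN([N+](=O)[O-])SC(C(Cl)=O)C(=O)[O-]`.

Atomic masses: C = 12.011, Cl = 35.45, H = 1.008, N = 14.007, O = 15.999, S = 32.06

Molecular formula: C3H2ClN2O5S2-.
M = 3×12.011 + 1×35.45 + 2×1.008 + 2×14.007 + 5×15.999 + 2×32.06 = 245.63 g/mol.

245.63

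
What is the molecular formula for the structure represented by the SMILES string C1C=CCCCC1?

Heavy atoms from the SMILES: 7 C.
Implicit hydrogens by atom environment:
  5 × C: 2 H each → 10
  2 × C: 1 H each → 2
  Total hydrogens = 12.
Molecular formula: C7H12

C7H12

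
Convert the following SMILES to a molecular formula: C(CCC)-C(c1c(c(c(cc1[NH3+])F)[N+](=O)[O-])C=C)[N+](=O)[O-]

C13H17FN3O4+

Heavy atoms from the SMILES: 13 C, 1 F, 3 N, 4 O.
Implicit hydrogens by atom environment:
  5 × C (aromatic): no H
  4 × C: 2 H each → 8
  2 × C: 1 H each → 2
  2 × N (charge +1): no H
  2 × O: no H
  2 × O (charge -1): no H
  1 × C: 3 H
  1 × C (aromatic): 1 H
  1 × F: no H
  1 × N (charge +1): 3 H
  Total hydrogens = 17.
Net charge +1.
Molecular formula: C13H17FN3O4+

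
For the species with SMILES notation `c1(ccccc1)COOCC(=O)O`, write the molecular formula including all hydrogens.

Heavy atoms from the SMILES: 9 C, 4 O.
Implicit hydrogens by atom environment:
  5 × C (aromatic): 1 H each → 5
  3 × O: no H
  2 × C: 2 H each → 4
  1 × C: no H
  1 × C (aromatic): no H
  1 × O: 1 H
  Total hydrogens = 10.
Molecular formula: C9H10O4

C9H10O4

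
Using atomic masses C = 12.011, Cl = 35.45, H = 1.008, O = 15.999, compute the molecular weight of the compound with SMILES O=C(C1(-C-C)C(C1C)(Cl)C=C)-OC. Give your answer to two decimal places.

202.68

Molecular formula: C10H15ClO2.
M = 10×12.011 + 1×35.45 + 15×1.008 + 2×15.999 = 202.68 g/mol.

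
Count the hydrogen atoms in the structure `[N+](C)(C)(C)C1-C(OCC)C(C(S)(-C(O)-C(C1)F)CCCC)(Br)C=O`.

Hydrogens are implicit in SMILES; fill each atom to its normal valence:
  5 × C: 3 H each → 15
  5 × C: 2 H each → 10
  5 × C: 1 H each → 5
  2 × C: no H
  2 × O: no H
  1 × Br: no H
  1 × F: no H
  1 × N (charge +1): no H
  1 × O: 1 H
  1 × S: 1 H
  Total hydrogens = 32.

32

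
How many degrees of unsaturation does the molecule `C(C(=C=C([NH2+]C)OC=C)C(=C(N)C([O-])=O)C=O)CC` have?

6

Molecular formula from the SMILES: C13H18N2O4.
DoU = (2C + 2 + N − H − X)/2 = (2·13 + 2 + 2 − 18 − 0)/2 = 12/2 = 6.
(Structurally: 0 ring(s) + 6 π bond(s) = 6.)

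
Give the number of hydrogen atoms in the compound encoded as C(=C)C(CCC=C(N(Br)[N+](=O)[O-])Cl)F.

9

Hydrogens are implicit in SMILES; fill each atom to its normal valence:
  3 × C: 2 H each → 6
  3 × C: 1 H each → 3
  1 × Br: no H
  1 × C: no H
  1 × Cl: no H
  1 × F: no H
  1 × N: no H
  1 × N (charge +1): no H
  1 × O: no H
  1 × O (charge -1): no H
  Total hydrogens = 9.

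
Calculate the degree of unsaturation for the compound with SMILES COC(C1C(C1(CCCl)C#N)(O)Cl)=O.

4

Molecular formula from the SMILES: C8H9Cl2NO3.
DoU = (2C + 2 + N − H − X)/2 = (2·8 + 2 + 1 − 9 − 2)/2 = 8/2 = 4.
(Structurally: 1 ring(s) + 3 π bond(s) = 4.)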